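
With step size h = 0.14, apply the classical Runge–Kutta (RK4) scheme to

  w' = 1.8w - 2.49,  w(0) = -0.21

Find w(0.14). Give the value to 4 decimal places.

RK4: k1 = f(x_n, w_n); k2 = f(x_n + h/2, w_n + (h/2)·k1); k3 = f(x_n + h/2, w_n + (h/2)·k2); k4 = f(x_n + h, w_n + h·k3); w_{n+1} = w_n + (h/6)·(k1 + 2k2 + 2k3 + k4).
x=0.000000, w=-0.210000:
  k1 = f(0.000000, -0.210000) = -2.868000
  k2 = f(0.070000, -0.410760) = -3.229368
  k3 = f(0.070000, -0.436056) = -3.274900
  k4 = f(0.140000, -0.668486) = -3.693275
  w ← -0.210000 + (0.14/6)·(k1 + 2k2 + 2k3 + k4) = -0.666629
w(0.14) ≈ -0.6666

-0.6666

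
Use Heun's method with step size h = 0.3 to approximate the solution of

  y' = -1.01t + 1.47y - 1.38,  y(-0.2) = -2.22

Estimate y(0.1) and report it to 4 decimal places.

Heun: k1 = f(t_n, y_n); k2 = f(t_n + h, y_n + h·k1); y_{n+1} = y_n + (h/2)·(k1 + k2).
t=-0.200000, y=-2.220000:
  k1 = f(-0.200000, -2.220000) = -4.441400
  k2 = f(0.100000, -3.552420) = -6.703057
  y ← -2.220000 + (0.3/2)·(-4.441400 + (-6.703057)) = -3.891669
y(0.1) ≈ -3.8917

-3.8917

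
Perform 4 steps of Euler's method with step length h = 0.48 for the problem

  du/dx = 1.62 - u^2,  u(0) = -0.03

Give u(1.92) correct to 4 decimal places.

Euler: u_{n+1} = u_n + h·f(x_n, u_n).
x=0.000000, u=-0.030000: f=1.619100 → u ← -0.030000 + 0.48·1.619100 = 0.747168
x=0.480000, u=0.747168: f=1.061740 → u ← 0.747168 + 0.48·1.061740 = 1.256803
x=0.960000, u=1.256803: f=0.040446 → u ← 1.256803 + 0.48·0.040446 = 1.276217
x=1.440000, u=1.276217: f=-0.008730 → u ← 1.276217 + 0.48·(-0.008730) = 1.272027
u(1.92) ≈ 1.2720

1.2720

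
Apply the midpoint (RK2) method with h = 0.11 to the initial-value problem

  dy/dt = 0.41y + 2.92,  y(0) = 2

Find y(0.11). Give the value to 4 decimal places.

Midpoint: k1 = f(t_n, y_n); k2 = f(t_n + h/2, y_n + (h/2)·k1); y_{n+1} = y_n + h·k2.
t=0.000000, y=2.000000:
  k1 = f(0.000000, 2.000000) = 3.740000
  k2 = f(0.055000, 2.205700) = 3.824337
  y ← 2.000000 + 0.11·3.824337 = 2.420677
y(0.11) ≈ 2.4207

2.4207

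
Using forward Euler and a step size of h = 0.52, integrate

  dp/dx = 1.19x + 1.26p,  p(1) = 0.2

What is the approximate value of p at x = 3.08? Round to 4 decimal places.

Euler: p_{n+1} = p_n + h·f(x_n, p_n).
x=1.000000, p=0.200000: f=1.442000 → p ← 0.200000 + 0.52·1.442000 = 0.949840
x=1.520000, p=0.949840: f=3.005598 → p ← 0.949840 + 0.52·3.005598 = 2.512751
x=2.040000, p=2.512751: f=5.593666 → p ← 2.512751 + 0.52·5.593666 = 5.421458
x=2.560000, p=5.421458: f=9.877437 → p ← 5.421458 + 0.52·9.877437 = 10.557725
p(3.08) ≈ 10.5577

10.5577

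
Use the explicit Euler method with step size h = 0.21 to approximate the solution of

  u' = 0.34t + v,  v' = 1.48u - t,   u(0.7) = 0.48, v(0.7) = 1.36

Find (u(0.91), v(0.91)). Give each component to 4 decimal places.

Euler on (u,v): u_{n+1} = u_n + h·u', v_{n+1} = v_n + h·v'.
0.700000: (0.480000, 1.360000); f=(1.598000, 0.010400) → (0.815580, 1.362184)
(u(0.91), v(0.91)) ≈ (0.8156, 1.3622)

0.8156, 1.3622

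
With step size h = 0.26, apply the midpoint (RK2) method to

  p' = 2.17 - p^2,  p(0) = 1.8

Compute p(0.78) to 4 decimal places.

Midpoint: k1 = f(t_n, p_n); k2 = f(t_n + h/2, p_n + (h/2)·k1); p_{n+1} = p_n + h·k2.
t=0.000000, p=1.800000:
  k1 = f(0.000000, 1.800000) = -1.070000
  k2 = f(0.130000, 1.660900) = -0.588589
  p ← 1.800000 + 0.26·(-0.588589) = 1.646967
t=0.260000, p=1.646967:
  k1 = f(0.260000, 1.646967) = -0.542500
  k2 = f(0.390000, 1.576442) = -0.315169
  p ← 1.646967 + 0.26·(-0.315169) = 1.565023
t=0.520000, p=1.565023:
  k1 = f(0.520000, 1.565023) = -0.279297
  k2 = f(0.650000, 1.528714) = -0.166968
  p ← 1.565023 + 0.26·(-0.166968) = 1.521611
p(0.78) ≈ 1.5216

1.5216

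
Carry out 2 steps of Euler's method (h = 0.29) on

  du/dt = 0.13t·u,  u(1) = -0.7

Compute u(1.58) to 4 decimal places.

-0.7617

Euler: u_{n+1} = u_n + h·f(t_n, u_n).
t=1.000000, u=-0.700000: f=-0.091000 → u ← -0.700000 + 0.29·(-0.091000) = -0.726390
t=1.290000, u=-0.726390: f=-0.121816 → u ← -0.726390 + 0.29·(-0.121816) = -0.761717
u(1.58) ≈ -0.7617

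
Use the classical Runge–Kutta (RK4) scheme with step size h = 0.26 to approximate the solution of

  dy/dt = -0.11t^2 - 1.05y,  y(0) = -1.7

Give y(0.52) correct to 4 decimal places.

-0.9893

RK4: k1 = f(t_n, y_n); k2 = f(t_n + h/2, y_n + (h/2)·k1); k3 = f(t_n + h/2, y_n + (h/2)·k2); k4 = f(t_n + h, y_n + h·k3); y_{n+1} = y_n + (h/6)·(k1 + 2k2 + 2k3 + k4).
t=0.000000, y=-1.700000:
  k1 = f(0.000000, -1.700000) = 1.785000
  k2 = f(0.130000, -1.467950) = 1.539488
  k3 = f(0.130000, -1.499866) = 1.573001
  k4 = f(0.260000, -1.291020) = 1.348135
  y ← -1.700000 + (0.26/6)·(k1 + 2k2 + 2k3 + k4) = -1.294482
t=0.260000, y=-1.294482:
  k1 = f(0.260000, -1.294482) = 1.351770
  k2 = f(0.390000, -1.118752) = 1.157958
  k3 = f(0.390000, -1.143947) = 1.184414
  k4 = f(0.520000, -0.986534) = 1.006117
  y ← -1.294482 + (0.26/6)·(k1 + 2k2 + 2k3 + k4) = -0.989301
y(0.52) ≈ -0.9893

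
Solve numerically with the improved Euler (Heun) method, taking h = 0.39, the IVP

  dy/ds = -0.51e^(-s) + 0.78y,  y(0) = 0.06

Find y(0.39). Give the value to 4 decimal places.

Heun: k1 = f(s_n, y_n); k2 = f(s_n + h, y_n + h·k1); y_{n+1} = y_n + (h/2)·(k1 + k2).
s=0.000000, y=0.060000:
  k1 = f(0.000000, 0.060000) = -0.463200
  k2 = f(0.390000, -0.120648) = -0.439404
  y ← 0.060000 + (0.39/2)·(-0.463200 + (-0.439404)) = -0.116008
y(0.39) ≈ -0.1160

-0.1160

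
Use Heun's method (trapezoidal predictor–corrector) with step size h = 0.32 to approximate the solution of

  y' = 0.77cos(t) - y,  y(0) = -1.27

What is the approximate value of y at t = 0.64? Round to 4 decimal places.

Heun: k1 = f(t_n, y_n); k2 = f(t_n + h, y_n + h·k1); y_{n+1} = y_n + (h/2)·(k1 + k2).
t=0.000000, y=-1.270000:
  k1 = f(0.000000, -1.270000) = 2.040000
  k2 = f(0.320000, -0.617200) = 1.348111
  y ← -1.270000 + (0.32/2)·(2.040000 + 1.348111) = -0.727902
t=0.320000, y=-0.727902:
  k1 = f(0.320000, -0.727902) = 1.458813
  k2 = f(0.640000, -0.261082) = 0.878696
  y ← -0.727902 + (0.32/2)·(1.458813 + 0.878696) = -0.353901
y(0.64) ≈ -0.3539

-0.3539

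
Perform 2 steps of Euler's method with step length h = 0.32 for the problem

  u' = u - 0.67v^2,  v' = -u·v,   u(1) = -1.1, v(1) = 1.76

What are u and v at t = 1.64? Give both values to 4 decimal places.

Euler on (u,v): u_{n+1} = u_n + h·u', v_{n+1} = v_n + h·v'.
1.000000: (-1.100000, 1.760000); f=(-3.175392, 1.936000) → (-2.116125, 2.379520)
1.320000: (-2.116125, 2.379520); f=(-5.909743, 5.035363) → (-4.007243, 3.990836)
(u(1.64), v(1.64)) ≈ (-4.0072, 3.9908)

-4.0072, 3.9908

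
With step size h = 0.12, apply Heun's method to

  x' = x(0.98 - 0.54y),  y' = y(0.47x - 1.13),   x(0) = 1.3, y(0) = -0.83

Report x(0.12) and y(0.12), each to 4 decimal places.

Heun on (x,y): k1 = f(s_n, state_n); k2 = f(s_n + h, state_n + h·k1); state_{n+1} = state_n + (h/2)·(k1 + k2).
0.000000: (1.300000, -0.830000)
  k1 = (1.856660, 0.430770)
  predictor → (1.522799, -0.778308)
  k2 = (2.132355, 0.322441)
  → (1.539341, -0.784807)
(x(0.12), y(0.12)) ≈ (1.5393, -0.7848)

1.5393, -0.7848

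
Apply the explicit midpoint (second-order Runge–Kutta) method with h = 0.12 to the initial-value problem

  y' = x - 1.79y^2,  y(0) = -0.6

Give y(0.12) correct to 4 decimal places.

Midpoint: k1 = f(x_n, y_n); k2 = f(x_n + h/2, y_n + (h/2)·k1); y_{n+1} = y_n + h·k2.
x=0.000000, y=-0.600000:
  k1 = f(0.000000, -0.600000) = -0.644400
  k2 = f(0.060000, -0.638664) = -0.670126
  y ← -0.600000 + 0.12·(-0.670126) = -0.680415
y(0.12) ≈ -0.6804

-0.6804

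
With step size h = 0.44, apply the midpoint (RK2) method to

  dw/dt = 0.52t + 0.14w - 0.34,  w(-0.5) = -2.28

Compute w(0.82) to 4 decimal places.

-3.1331

Midpoint: k1 = f(t_n, w_n); k2 = f(t_n + h/2, w_n + (h/2)·k1); w_{n+1} = w_n + h·k2.
t=-0.500000, w=-2.280000:
  k1 = f(-0.500000, -2.280000) = -0.919200
  k2 = f(-0.280000, -2.482224) = -0.833111
  w ← -2.280000 + 0.44·(-0.833111) = -2.646569
t=-0.060000, w=-2.646569:
  k1 = f(-0.060000, -2.646569) = -0.741720
  k2 = f(0.160000, -2.809747) = -0.650165
  w ← -2.646569 + 0.44·(-0.650165) = -2.932641
t=0.380000, w=-2.932641:
  k1 = f(0.380000, -2.932641) = -0.552970
  k2 = f(0.600000, -3.054295) = -0.455601
  w ← -2.932641 + 0.44·(-0.455601) = -3.133106
w(0.82) ≈ -3.1331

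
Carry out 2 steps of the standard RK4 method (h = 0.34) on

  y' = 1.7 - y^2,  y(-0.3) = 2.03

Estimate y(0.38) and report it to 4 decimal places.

RK4: k1 = f(t_n, y_n); k2 = f(t_n + h/2, y_n + (h/2)·k1); k3 = f(t_n + h/2, y_n + (h/2)·k2); k4 = f(t_n + h, y_n + h·k3); y_{n+1} = y_n + (h/6)·(k1 + 2k2 + 2k3 + k4).
t=-0.300000, y=2.030000:
  k1 = f(-0.300000, 2.030000) = -2.420900
  k2 = f(-0.130000, 1.618447) = -0.919371
  k3 = f(-0.130000, 1.873707) = -1.810778
  k4 = f(0.040000, 1.414336) = -0.300345
  y ← 2.030000 + (0.34/6)·(k1 + 2k2 + 2k3 + k4) = 1.566379
t=0.040000, y=1.566379:
  k1 = f(0.040000, 1.566379) = -0.753544
  k2 = f(0.210000, 1.438277) = -0.368640
  k3 = f(0.210000, 1.503710) = -0.561145
  k4 = f(0.380000, 1.375590) = -0.192248
  y ← 1.566379 + (0.34/6)·(k1 + 2k2 + 2k3 + k4) = 1.407409
y(0.38) ≈ 1.4074

1.4074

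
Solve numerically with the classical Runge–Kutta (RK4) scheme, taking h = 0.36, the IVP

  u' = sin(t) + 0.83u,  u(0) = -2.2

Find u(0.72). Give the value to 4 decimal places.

RK4: k1 = f(t_n, u_n); k2 = f(t_n + h/2, u_n + (h/2)·k1); k3 = f(t_n + h/2, u_n + (h/2)·k2); k4 = f(t_n + h, u_n + h·k3); u_{n+1} = u_n + (h/6)·(k1 + 2k2 + 2k3 + k4).
t=0.000000, u=-2.200000:
  k1 = f(0.000000, -2.200000) = -1.826000
  k2 = f(0.180000, -2.528680) = -1.919775
  k3 = f(0.180000, -2.545559) = -1.933785
  k4 = f(0.360000, -2.896163) = -2.051541
  u ← -2.200000 + (0.36/6)·(k1 + 2k2 + 2k3 + k4) = -2.895080
t=0.360000, u=-2.895080:
  k1 = f(0.360000, -2.895080) = -2.050642
  k2 = f(0.540000, -3.264195) = -2.195146
  k3 = f(0.540000, -3.290206) = -2.216735
  k4 = f(0.720000, -3.693104) = -2.405892
  u ← -2.895080 + (0.36/6)·(k1 + 2k2 + 2k3 + k4) = -3.691897
u(0.72) ≈ -3.6919

-3.6919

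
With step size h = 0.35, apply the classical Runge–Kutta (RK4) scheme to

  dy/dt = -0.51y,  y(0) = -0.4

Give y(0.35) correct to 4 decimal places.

-0.3346

RK4: k1 = f(t_n, y_n); k2 = f(t_n + h/2, y_n + (h/2)·k1); k3 = f(t_n + h/2, y_n + (h/2)·k2); k4 = f(t_n + h, y_n + h·k3); y_{n+1} = y_n + (h/6)·(k1 + 2k2 + 2k3 + k4).
t=0.000000, y=-0.400000:
  k1 = f(0.000000, -0.400000) = 0.204000
  k2 = f(0.175000, -0.364300) = 0.185793
  k3 = f(0.175000, -0.367486) = 0.187418
  k4 = f(0.350000, -0.334404) = 0.170546
  y ← -0.400000 + (0.35/6)·(k1 + 2k2 + 2k3 + k4) = -0.334610
y(0.35) ≈ -0.3346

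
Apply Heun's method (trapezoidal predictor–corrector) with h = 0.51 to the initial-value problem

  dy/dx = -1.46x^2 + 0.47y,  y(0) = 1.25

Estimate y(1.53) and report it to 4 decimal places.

0.3999

Heun: k1 = f(x_n, y_n); k2 = f(x_n + h, y_n + h·k1); y_{n+1} = y_n + (h/2)·(k1 + k2).
x=0.000000, y=1.250000:
  k1 = f(0.000000, 1.250000) = 0.587500
  k2 = f(0.510000, 1.549625) = 0.348578
  y ← 1.250000 + (0.51/2)·(0.587500 + 0.348578) = 1.488700
x=0.510000, y=1.488700:
  k1 = f(0.510000, 1.488700) = 0.319943
  k2 = f(1.020000, 1.651871) = -0.742605
  y ← 1.488700 + (0.51/2)·(0.319943 + (-0.742605)) = 1.380921
x=1.020000, y=1.380921:
  k1 = f(1.020000, 1.380921) = -0.869951
  k2 = f(1.530000, 0.937246) = -2.977208
  y ← 1.380921 + (0.51/2)·(-0.869951 + (-2.977208)) = 0.399895
y(1.53) ≈ 0.3999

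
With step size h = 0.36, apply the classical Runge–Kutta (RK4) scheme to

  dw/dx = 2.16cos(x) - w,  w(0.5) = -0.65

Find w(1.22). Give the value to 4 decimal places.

0.3553

RK4: k1 = f(x_n, w_n); k2 = f(x_n + h/2, w_n + (h/2)·k1); k3 = f(x_n + h/2, w_n + (h/2)·k2); k4 = f(x_n + h, w_n + h·k3); w_{n+1} = w_n + (h/6)·(k1 + 2k2 + 2k3 + k4).
x=0.500000, w=-0.650000:
  k1 = f(0.500000, -0.650000) = 2.545578
  k2 = f(0.680000, -0.191796) = 1.871353
  k3 = f(0.680000, -0.313156) = 1.992714
  k4 = f(0.860000, 0.067377) = 1.341888
  w ← -0.650000 + (0.36/6)·(k1 + 2k2 + 2k3 + k4) = 0.046936
x=0.860000, w=0.046936:
  k1 = f(0.860000, 0.046936) = 1.362329
  k2 = f(1.040000, 0.292155) = 0.801281
  k3 = f(1.040000, 0.191166) = 0.902269
  k4 = f(1.220000, 0.371753) = 0.370522
  w ← 0.046936 + (0.36/6)·(k1 + 2k2 + 2k3 + k4) = 0.355333
w(1.22) ≈ 0.3553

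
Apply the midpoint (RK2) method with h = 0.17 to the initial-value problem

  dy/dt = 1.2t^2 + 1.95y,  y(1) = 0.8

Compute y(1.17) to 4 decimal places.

1.3831

Midpoint: k1 = f(t_n, y_n); k2 = f(t_n + h/2, y_n + (h/2)·k1); y_{n+1} = y_n + h·k2.
t=1.000000, y=0.800000:
  k1 = f(1.000000, 0.800000) = 2.760000
  k2 = f(1.085000, 1.034600) = 3.430140
  y ← 0.800000 + 0.17·3.430140 = 1.383124
y(1.17) ≈ 1.3831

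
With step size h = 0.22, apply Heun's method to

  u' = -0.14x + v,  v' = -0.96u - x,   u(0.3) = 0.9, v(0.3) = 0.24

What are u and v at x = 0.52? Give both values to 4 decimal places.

0.9120, -0.0449

Heun on (u,v): k1 = f(x_n, state_n); k2 = f(x_n + h, state_n + h·k1); state_{n+1} = state_n + (h/2)·(k1 + k2).
0.300000: (0.900000, 0.240000)
  k1 = (0.198000, -1.164000)
  predictor → (0.943560, -0.016080)
  k2 = (-0.088880, -1.425818)
  → (0.912003, -0.044880)
(u(0.52), v(0.52)) ≈ (0.9120, -0.0449)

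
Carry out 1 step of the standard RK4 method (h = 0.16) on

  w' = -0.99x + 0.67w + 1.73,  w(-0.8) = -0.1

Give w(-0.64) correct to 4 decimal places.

0.3015

RK4: k1 = f(x_n, w_n); k2 = f(x_n + h/2, w_n + (h/2)·k1); k3 = f(x_n + h/2, w_n + (h/2)·k2); k4 = f(x_n + h, w_n + h·k3); w_{n+1} = w_n + (h/6)·(k1 + 2k2 + 2k3 + k4).
x=-0.800000, w=-0.100000:
  k1 = f(-0.800000, -0.100000) = 2.455000
  k2 = f(-0.720000, 0.096400) = 2.507388
  k3 = f(-0.720000, 0.100591) = 2.510196
  k4 = f(-0.640000, 0.301631) = 2.565693
  w ← -0.100000 + (0.16/6)·(k1 + 2k2 + 2k3 + k4) = 0.301490
w(-0.64) ≈ 0.3015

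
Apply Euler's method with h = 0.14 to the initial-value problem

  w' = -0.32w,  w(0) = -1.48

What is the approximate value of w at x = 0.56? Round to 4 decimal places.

Euler: w_{n+1} = w_n + h·f(x_n, w_n).
x=0.000000, w=-1.480000: f=0.473600 → w ← -1.480000 + 0.14·0.473600 = -1.413696
x=0.140000, w=-1.413696: f=0.452383 → w ← -1.413696 + 0.14·0.452383 = -1.350362
x=0.280000, w=-1.350362: f=0.432116 → w ← -1.350362 + 0.14·0.432116 = -1.289866
x=0.420000, w=-1.289866: f=0.412757 → w ← -1.289866 + 0.14·0.412757 = -1.232080
w(0.56) ≈ -1.2321

-1.2321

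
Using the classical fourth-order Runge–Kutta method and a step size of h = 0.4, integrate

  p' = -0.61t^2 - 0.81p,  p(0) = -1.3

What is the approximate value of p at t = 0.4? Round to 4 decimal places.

RK4: k1 = f(t_n, p_n); k2 = f(t_n + h/2, p_n + (h/2)·k1); k3 = f(t_n + h/2, p_n + (h/2)·k2); k4 = f(t_n + h, p_n + h·k3); p_{n+1} = p_n + (h/6)·(k1 + 2k2 + 2k3 + k4).
t=0.000000, p=-1.300000:
  k1 = f(0.000000, -1.300000) = 1.053000
  k2 = f(0.200000, -1.089400) = 0.858014
  k3 = f(0.200000, -1.128397) = 0.889602
  k4 = f(0.400000, -0.944159) = 0.667169
  p ← -1.300000 + (0.4/6)·(k1 + 2k2 + 2k3 + k4) = -0.952307
p(0.4) ≈ -0.9523

-0.9523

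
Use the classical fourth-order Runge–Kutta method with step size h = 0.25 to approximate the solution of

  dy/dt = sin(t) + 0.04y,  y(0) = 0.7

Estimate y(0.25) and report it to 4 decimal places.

RK4: k1 = f(t_n, y_n); k2 = f(t_n + h/2, y_n + (h/2)·k1); k3 = f(t_n + h/2, y_n + (h/2)·k2); k4 = f(t_n + h, y_n + h·k3); y_{n+1} = y_n + (h/6)·(k1 + 2k2 + 2k3 + k4).
t=0.000000, y=0.700000:
  k1 = f(0.000000, 0.700000) = 0.028000
  k2 = f(0.125000, 0.703500) = 0.152815
  k3 = f(0.125000, 0.719102) = 0.153439
  k4 = f(0.250000, 0.738360) = 0.276938
  y ← 0.700000 + (0.25/6)·(k1 + 2k2 + 2k3 + k4) = 0.738227
y(0.25) ≈ 0.7382

0.7382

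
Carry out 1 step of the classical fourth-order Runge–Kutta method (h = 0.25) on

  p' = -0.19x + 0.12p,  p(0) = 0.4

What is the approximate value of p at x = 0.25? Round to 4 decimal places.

0.4062

RK4: k1 = f(x_n, p_n); k2 = f(x_n + h/2, p_n + (h/2)·k1); k3 = f(x_n + h/2, p_n + (h/2)·k2); k4 = f(x_n + h, p_n + h·k3); p_{n+1} = p_n + (h/6)·(k1 + 2k2 + 2k3 + k4).
x=0.000000, p=0.400000:
  k1 = f(0.000000, 0.400000) = 0.048000
  k2 = f(0.125000, 0.406000) = 0.024970
  k3 = f(0.125000, 0.403121) = 0.024625
  k4 = f(0.250000, 0.406156) = 0.001239
  p ← 0.400000 + (0.25/6)·(k1 + 2k2 + 2k3 + k4) = 0.406184
p(0.25) ≈ 0.4062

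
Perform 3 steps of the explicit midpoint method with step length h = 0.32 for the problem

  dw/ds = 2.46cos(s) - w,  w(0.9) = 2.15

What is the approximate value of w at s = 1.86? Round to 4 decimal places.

0.9766

Midpoint: k1 = f(s_n, w_n); k2 = f(s_n + h/2, w_n + (h/2)·k1); w_{n+1} = w_n + h·k2.
s=0.900000, w=2.150000:
  k1 = f(0.900000, 2.150000) = -0.620839
  k2 = f(1.060000, 2.050666) = -0.848040
  w ← 2.150000 + 0.32·(-0.848040) = 1.878627
s=1.220000, w=1.878627:
  k1 = f(1.220000, 1.878627) = -1.033259
  k2 = f(1.380000, 1.713306) = -1.246789
  w ← 1.878627 + 0.32·(-1.246789) = 1.479655
s=1.540000, w=1.479655:
  k1 = f(1.540000, 1.479655) = -1.403908
  k2 = f(1.700000, 1.255029) = -1.571987
  w ← 1.479655 + 0.32·(-1.571987) = 0.976619
w(1.86) ≈ 0.9766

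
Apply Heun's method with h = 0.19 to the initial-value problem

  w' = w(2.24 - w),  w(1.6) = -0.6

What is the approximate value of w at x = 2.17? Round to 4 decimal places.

-4.7877

Heun: k1 = f(x_n, w_n); k2 = f(x_n + h, w_n + h·k1); w_{n+1} = w_n + (h/2)·(k1 + k2).
x=1.600000, w=-0.600000:
  k1 = f(1.600000, -0.600000) = -1.704000
  k2 = f(1.790000, -0.923760) = -2.922555
  w ← -0.600000 + (0.19/2)·(-1.704000 + (-2.922555)) = -1.039523
x=1.790000, w=-1.039523:
  k1 = f(1.790000, -1.039523) = -3.409138
  k2 = f(1.980000, -1.687259) = -6.626303
  w ← -1.039523 + (0.19/2)·(-3.409138 + (-6.626303)) = -1.992890
x=1.980000, w=-1.992890:
  k1 = f(1.980000, -1.992890) = -8.435682
  k2 = f(2.170000, -3.595669) = -20.983137
  w ← -1.992890 + (0.19/2)·(-8.435682 + (-20.983137)) = -4.787677
w(2.17) ≈ -4.7877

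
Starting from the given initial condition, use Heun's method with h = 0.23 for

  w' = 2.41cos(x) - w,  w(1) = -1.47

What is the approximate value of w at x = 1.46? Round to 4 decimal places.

Heun: k1 = f(x_n, w_n); k2 = f(x_n + h, w_n + h·k1); w_{n+1} = w_n + (h/2)·(k1 + k2).
x=1.000000, w=-1.470000:
  k1 = f(1.000000, -1.470000) = 2.772129
  k2 = f(1.230000, -0.832410) = 1.637923
  w ← -1.470000 + (0.23/2)·(2.772129 + 1.637923) = -0.962844
x=1.230000, w=-0.962844:
  k1 = f(1.230000, -0.962844) = 1.768357
  k2 = f(1.460000, -0.556122) = 0.822595
  w ← -0.962844 + (0.23/2)·(1.768357 + 0.822595) = -0.664885
w(1.46) ≈ -0.6649

-0.6649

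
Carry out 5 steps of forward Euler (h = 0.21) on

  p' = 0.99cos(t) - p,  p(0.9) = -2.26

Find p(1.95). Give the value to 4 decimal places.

-0.5956

Euler: p_{n+1} = p_n + h·f(t_n, p_n).
t=0.900000, p=-2.260000: f=2.875394 → p ← -2.260000 + 0.21·2.875394 = -1.656167
t=1.110000, p=-1.656167: f=2.096382 → p ← -1.656167 + 0.21·2.096382 = -1.215927
t=1.320000, p=-1.215927: f=1.461621 → p ← -1.215927 + 0.21·1.461621 = -0.908987
t=1.530000, p=-0.908987: f=0.949364 → p ← -0.908987 + 0.21·0.949364 = -0.709620
t=1.740000, p=-0.709620: f=0.542907 → p ← -0.709620 + 0.21·0.542907 = -0.595610
p(1.95) ≈ -0.5956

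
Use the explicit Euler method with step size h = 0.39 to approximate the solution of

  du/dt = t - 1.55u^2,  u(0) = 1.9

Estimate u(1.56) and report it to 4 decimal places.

0.5561

Euler: u_{n+1} = u_n + h·f(t_n, u_n).
t=0.000000, u=1.900000: f=-5.595500 → u ← 1.900000 + 0.39·(-5.595500) = -0.282245
t=0.390000, u=-0.282245: f=0.266524 → u ← -0.282245 + 0.39·0.266524 = -0.178301
t=0.780000, u=-0.178301: f=0.730724 → u ← -0.178301 + 0.39·0.730724 = 0.106681
t=1.170000, u=0.106681: f=1.152360 → u ← 0.106681 + 0.39·1.152360 = 0.556102
u(1.56) ≈ 0.5561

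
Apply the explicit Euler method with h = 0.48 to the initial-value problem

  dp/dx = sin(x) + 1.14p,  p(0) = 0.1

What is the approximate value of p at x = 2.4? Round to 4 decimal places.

Euler: p_{n+1} = p_n + h·f(x_n, p_n).
x=0.000000, p=0.100000: f=0.114000 → p ← 0.100000 + 0.48·0.114000 = 0.154720
x=0.480000, p=0.154720: f=0.638160 → p ← 0.154720 + 0.48·0.638160 = 0.461037
x=0.960000, p=0.461037: f=1.344774 → p ← 0.461037 + 0.48·1.344774 = 1.106528
x=1.440000, p=1.106528: f=2.252900 → p ← 1.106528 + 0.48·2.252900 = 2.187920
x=1.920000, p=2.187920: f=3.433875 → p ← 2.187920 + 0.48·3.433875 = 3.836180
p(2.4) ≈ 3.8362

3.8362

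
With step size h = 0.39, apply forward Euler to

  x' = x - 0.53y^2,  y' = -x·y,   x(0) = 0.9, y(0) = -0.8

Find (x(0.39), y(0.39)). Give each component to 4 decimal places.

Euler on (x,y): x_{n+1} = x_n + h·x', y_{n+1} = y_n + h·y'.
0.000000: (0.900000, -0.800000); f=(0.560800, 0.720000) → (1.118712, -0.519200)
(x(0.39), y(0.39)) ≈ (1.1187, -0.5192)

1.1187, -0.5192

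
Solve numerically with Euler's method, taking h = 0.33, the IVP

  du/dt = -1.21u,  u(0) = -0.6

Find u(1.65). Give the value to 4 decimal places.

Euler: u_{n+1} = u_n + h·f(t_n, u_n).
t=0.000000, u=-0.600000: f=0.726000 → u ← -0.600000 + 0.33·0.726000 = -0.360420
t=0.330000, u=-0.360420: f=0.436108 → u ← -0.360420 + 0.33·0.436108 = -0.216504
t=0.660000, u=-0.216504: f=0.261970 → u ← -0.216504 + 0.33·0.261970 = -0.130054
t=0.990000, u=-0.130054: f=0.157365 → u ← -0.130054 + 0.33·0.157365 = -0.078124
t=1.320000, u=-0.078124: f=0.094529 → u ← -0.078124 + 0.33·0.094529 = -0.046929
u(1.65) ≈ -0.0469

-0.0469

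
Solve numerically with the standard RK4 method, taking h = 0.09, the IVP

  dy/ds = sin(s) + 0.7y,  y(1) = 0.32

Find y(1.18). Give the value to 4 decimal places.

RK4: k1 = f(s_n, y_n); k2 = f(s_n + h/2, y_n + (h/2)·k1); k3 = f(s_n + h/2, y_n + (h/2)·k2); k4 = f(s_n + h, y_n + h·k3); y_{n+1} = y_n + (h/6)·(k1 + 2k2 + 2k3 + k4).
s=1.000000, y=0.320000:
  k1 = f(1.000000, 0.320000) = 1.065471
  k2 = f(1.045000, 0.367946) = 1.122487
  k3 = f(1.045000, 0.370512) = 1.124283
  k4 = f(1.090000, 0.421185) = 1.181457
  y ← 0.320000 + (0.09/6)·(k1 + 2k2 + 2k3 + k4) = 0.421107
s=1.090000, y=0.421107:
  k1 = f(1.090000, 0.421107) = 1.181402
  k2 = f(1.135000, 0.474270) = 1.238523
  k3 = f(1.135000, 0.476841) = 1.240323
  k4 = f(1.180000, 0.532736) = 1.297521
  y ← 0.421107 + (0.09/6)·(k1 + 2k2 + 2k3 + k4) = 0.532656
y(1.18) ≈ 0.5327

0.5327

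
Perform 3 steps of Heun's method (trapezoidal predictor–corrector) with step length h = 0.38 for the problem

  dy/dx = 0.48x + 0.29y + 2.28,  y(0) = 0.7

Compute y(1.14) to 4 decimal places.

Heun: k1 = f(x_n, y_n); k2 = f(x_n + h, y_n + h·k1); y_{n+1} = y_n + (h/2)·(k1 + k2).
x=0.000000, y=0.700000:
  k1 = f(0.000000, 0.700000) = 2.483000
  k2 = f(0.380000, 1.643540) = 2.939027
  y ← 0.700000 + (0.38/2)·(2.483000 + 2.939027) = 1.730185
x=0.380000, y=1.730185:
  k1 = f(0.380000, 1.730185) = 2.964154
  k2 = f(0.760000, 2.856563) = 3.473203
  y ← 1.730185 + (0.38/2)·(2.964154 + 3.473203) = 2.953283
x=0.760000, y=2.953283:
  k1 = f(0.760000, 2.953283) = 3.501252
  k2 = f(1.140000, 4.283759) = 4.069490
  y ← 2.953283 + (0.38/2)·(3.501252 + 4.069490) = 4.391724
y(1.14) ≈ 4.3917

4.3917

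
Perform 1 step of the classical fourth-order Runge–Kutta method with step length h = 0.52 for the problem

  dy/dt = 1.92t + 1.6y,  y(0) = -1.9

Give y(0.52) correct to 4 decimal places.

-4.0122

RK4: k1 = f(t_n, y_n); k2 = f(t_n + h/2, y_n + (h/2)·k1); k3 = f(t_n + h/2, y_n + (h/2)·k2); k4 = f(t_n + h, y_n + h·k3); y_{n+1} = y_n + (h/6)·(k1 + 2k2 + 2k3 + k4).
t=0.000000, y=-1.900000:
  k1 = f(0.000000, -1.900000) = -3.040000
  k2 = f(0.260000, -2.690400) = -3.805440
  k3 = f(0.260000, -2.889414) = -4.123863
  k4 = f(0.520000, -4.044409) = -5.472654
  y ← -1.900000 + (0.52/6)·(k1 + 2k2 + 2k3 + k4) = -4.012176
y(0.52) ≈ -4.0122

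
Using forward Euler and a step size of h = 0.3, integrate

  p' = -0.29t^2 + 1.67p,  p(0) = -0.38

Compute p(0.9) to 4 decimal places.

Euler: p_{n+1} = p_n + h·f(t_n, p_n).
t=0.000000, p=-0.380000: f=-0.634600 → p ← -0.380000 + 0.3·(-0.634600) = -0.570380
t=0.300000, p=-0.570380: f=-0.978635 → p ← -0.570380 + 0.3·(-0.978635) = -0.863970
t=0.600000, p=-0.863970: f=-1.547231 → p ← -0.863970 + 0.3·(-1.547231) = -1.328140
p(0.9) ≈ -1.3281

-1.3281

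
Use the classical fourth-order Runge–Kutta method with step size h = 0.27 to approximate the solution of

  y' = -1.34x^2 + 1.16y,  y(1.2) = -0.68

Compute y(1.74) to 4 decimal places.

RK4: k1 = f(x_n, y_n); k2 = f(x_n + h/2, y_n + (h/2)·k1); k3 = f(x_n + h/2, y_n + (h/2)·k2); k4 = f(x_n + h, y_n + h·k3); y_{n+1} = y_n + (h/6)·(k1 + 2k2 + 2k3 + k4).
x=1.200000, y=-0.680000:
  k1 = f(1.200000, -0.680000) = -2.718400
  k2 = f(1.335000, -1.046984) = -3.602683
  k3 = f(1.335000, -1.166362) = -3.741162
  k4 = f(1.470000, -1.690114) = -4.856138
  y ← -0.680000 + (0.27/6)·(k1 + 2k2 + 2k3 + k4) = -1.681800
x=1.470000, y=-1.681800:
  k1 = f(1.470000, -1.681800) = -4.846494
  k2 = f(1.605000, -2.336077) = -6.161723
  k3 = f(1.605000, -2.513633) = -6.367688
  k4 = f(1.740000, -3.401076) = -8.002232
  y ← -1.681800 + (0.27/6)·(k1 + 2k2 + 2k3 + k4) = -3.387640
y(1.74) ≈ -3.3876

-3.3876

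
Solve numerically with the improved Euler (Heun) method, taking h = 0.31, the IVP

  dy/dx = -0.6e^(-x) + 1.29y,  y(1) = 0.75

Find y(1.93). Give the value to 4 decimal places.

2.1523

Heun: k1 = f(x_n, y_n); k2 = f(x_n + h, y_n + h·k1); y_{n+1} = y_n + (h/2)·(k1 + k2).
x=1.000000, y=0.750000:
  k1 = f(1.000000, 0.750000) = 0.746772
  k2 = f(1.310000, 0.981499) = 1.104242
  y ← 0.750000 + (0.31/2)·(0.746772 + 1.104242) = 1.036907
x=1.310000, y=1.036907:
  k1 = f(1.310000, 1.036907) = 1.175718
  k2 = f(1.620000, 1.401380) = 1.689041
  y ← 1.036907 + (0.31/2)·(1.175718 + 1.689041) = 1.480945
x=1.620000, y=1.480945:
  k1 = f(1.620000, 1.480945) = 1.791680
  k2 = f(1.930000, 2.036366) = 2.539823
  y ← 1.480945 + (0.31/2)·(1.791680 + 2.539823) = 2.152328
y(1.93) ≈ 2.1523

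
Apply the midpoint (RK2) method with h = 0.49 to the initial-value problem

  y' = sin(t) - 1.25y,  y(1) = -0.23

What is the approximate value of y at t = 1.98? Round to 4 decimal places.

Midpoint: k1 = f(t_n, y_n); k2 = f(t_n + h/2, y_n + (h/2)·k1); y_{n+1} = y_n + h·k2.
t=1.000000, y=-0.230000:
  k1 = f(1.000000, -0.230000) = 1.128971
  k2 = f(1.245000, 0.046598) = 0.889149
  y ← -0.230000 + 0.49·0.889149 = 0.205683
t=1.490000, y=0.205683:
  k1 = f(1.490000, 0.205683) = 0.739634
  k2 = f(1.735000, 0.386893) = 0.502932
  y ← 0.205683 + 0.49·0.502932 = 0.452120
y(1.98) ≈ 0.4521

0.4521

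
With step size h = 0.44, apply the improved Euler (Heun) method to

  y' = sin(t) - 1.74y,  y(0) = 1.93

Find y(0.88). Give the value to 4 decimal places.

Heun: k1 = f(t_n, y_n); k2 = f(t_n + h, y_n + h·k1); y_{n+1} = y_n + (h/2)·(k1 + k2).
t=0.000000, y=1.930000:
  k1 = f(0.000000, 1.930000) = -3.358200
  k2 = f(0.440000, 0.452392) = -0.361223
  y ← 1.930000 + (0.44/2)·(-3.358200 + (-0.361223)) = 1.111727
t=0.440000, y=1.111727:
  k1 = f(0.440000, 1.111727) = -1.508466
  k2 = f(0.880000, 0.448002) = -0.008785
  y ← 1.111727 + (0.44/2)·(-1.508466 + (-0.008785)) = 0.777932
y(0.88) ≈ 0.7779

0.7779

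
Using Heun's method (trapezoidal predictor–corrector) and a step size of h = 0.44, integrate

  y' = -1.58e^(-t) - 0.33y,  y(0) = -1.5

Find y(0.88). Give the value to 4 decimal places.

Heun: k1 = f(t_n, y_n); k2 = f(t_n + h, y_n + h·k1); y_{n+1} = y_n + (h/2)·(k1 + k2).
t=0.000000, y=-1.500000:
  k1 = f(0.000000, -1.500000) = -1.085000
  k2 = f(0.440000, -1.977400) = -0.365036
  y ← -1.500000 + (0.44/2)·(-1.085000 + (-0.365036)) = -1.819008
t=0.440000, y=-1.819008:
  k1 = f(0.440000, -1.819008) = -0.417305
  k2 = f(0.880000, -2.002622) = 0.005508
  y ← -1.819008 + (0.44/2)·(-0.417305 + 0.005508) = -1.909603
y(0.88) ≈ -1.9096

-1.9096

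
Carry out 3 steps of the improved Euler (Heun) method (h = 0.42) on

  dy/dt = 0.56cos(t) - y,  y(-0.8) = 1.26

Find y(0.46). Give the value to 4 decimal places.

Heun: k1 = f(t_n, y_n); k2 = f(t_n + h, y_n + h·k1); y_{n+1} = y_n + (h/2)·(k1 + k2).
t=-0.800000, y=1.260000:
  k1 = f(-0.800000, 1.260000) = -0.869844
  k2 = f(-0.380000, 0.894665) = -0.374613
  y ← 1.260000 + (0.42/2)·(-0.869844 + (-0.374613)) = 0.998664
t=-0.380000, y=0.998664:
  k1 = f(-0.380000, 0.998664) = -0.478612
  k2 = f(0.040000, 0.797647) = -0.238095
  y ← 0.998664 + (0.42/2)·(-0.478612 + (-0.238095)) = 0.848156
t=0.040000, y=0.848156:
  k1 = f(0.040000, 0.848156) = -0.288603
  k2 = f(0.460000, 0.726942) = -0.225153
  y ← 0.848156 + (0.42/2)·(-0.288603 + (-0.225153)) = 0.740267
y(0.46) ≈ 0.7403

0.7403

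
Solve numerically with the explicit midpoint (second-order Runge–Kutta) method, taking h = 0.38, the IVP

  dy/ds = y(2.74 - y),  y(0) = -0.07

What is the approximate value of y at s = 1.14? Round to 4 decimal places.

Midpoint: k1 = f(s_n, y_n); k2 = f(s_n + h/2, y_n + (h/2)·k1); y_{n+1} = y_n + h·k2.
s=0.000000, y=-0.070000:
  k1 = f(0.000000, -0.070000) = -0.196700
  k2 = f(0.190000, -0.107373) = -0.305731
  y ← -0.070000 + 0.38·(-0.305731) = -0.186178
s=0.380000, y=-0.186178:
  k1 = f(0.380000, -0.186178) = -0.544789
  k2 = f(0.570000, -0.289688) = -0.877663
  y ← -0.186178 + 0.38·(-0.877663) = -0.519690
s=0.760000, y=-0.519690:
  k1 = f(0.760000, -0.519690) = -1.694028
  k2 = f(0.950000, -0.841555) = -3.014076
  y ← -0.519690 + 0.38·(-3.014076) = -1.665039
y(1.14) ≈ -1.6650

-1.6650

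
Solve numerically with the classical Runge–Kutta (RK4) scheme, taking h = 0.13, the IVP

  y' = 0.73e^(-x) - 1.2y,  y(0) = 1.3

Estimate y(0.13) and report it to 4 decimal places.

RK4: k1 = f(x_n, y_n); k2 = f(x_n + h/2, y_n + (h/2)·k1); k3 = f(x_n + h/2, y_n + (h/2)·k2); k4 = f(x_n + h, y_n + h·k3); y_{n+1} = y_n + (h/6)·(k1 + 2k2 + 2k3 + k4).
x=0.000000, y=1.300000:
  k1 = f(0.000000, 1.300000) = -0.830000
  k2 = f(0.065000, 1.246050) = -0.811201
  k3 = f(0.065000, 1.247272) = -0.812667
  k4 = f(0.130000, 1.194353) = -0.792214
  y ← 1.300000 + (0.13/6)·(k1 + 2k2 + 2k3 + k4) = 1.194484
y(0.13) ≈ 1.1945

1.1945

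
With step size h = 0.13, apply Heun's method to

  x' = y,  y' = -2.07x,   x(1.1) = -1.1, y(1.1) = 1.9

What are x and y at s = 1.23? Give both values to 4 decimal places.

Heun on (x,y): k1 = f(s_n, state_n); k2 = f(s_n + h, state_n + h·k1); state_{n+1} = state_n + (h/2)·(k1 + k2).
1.100000: (-1.100000, 1.900000)
  k1 = (1.900000, 2.277000)
  predictor → (-0.853000, 2.196010)
  k2 = (2.196010, 1.765710)
  → (-0.833759, 2.162776)
(x(1.23), y(1.23)) ≈ (-0.8338, 2.1628)

-0.8338, 2.1628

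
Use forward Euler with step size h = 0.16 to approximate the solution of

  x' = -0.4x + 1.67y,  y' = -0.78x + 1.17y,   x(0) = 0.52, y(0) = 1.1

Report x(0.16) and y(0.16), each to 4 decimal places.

0.7806, 1.2410

Euler on (x,y): x_{n+1} = x_n + h·x', y_{n+1} = y_n + h·y'.
0.000000: (0.520000, 1.100000); f=(1.629000, 0.881400) → (0.780640, 1.241024)
(x(0.16), y(0.16)) ≈ (0.7806, 1.2410)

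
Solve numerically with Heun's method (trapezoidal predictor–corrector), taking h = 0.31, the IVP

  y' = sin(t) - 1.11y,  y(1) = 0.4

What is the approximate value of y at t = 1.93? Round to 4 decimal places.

Heun: k1 = f(t_n, y_n); k2 = f(t_n + h, y_n + h·k1); y_{n+1} = y_n + (h/2)·(k1 + k2).
t=1.000000, y=0.400000:
  k1 = f(1.000000, 0.400000) = 0.397471
  k2 = f(1.310000, 0.523216) = 0.385415
  y ← 0.400000 + (0.31/2)·(0.397471 + 0.385415) = 0.521347
t=1.310000, y=0.521347:
  k1 = f(1.310000, 0.521347) = 0.387489
  k2 = f(1.620000, 0.641469) = 0.286759
  y ← 0.521347 + (0.31/2)·(0.387489 + 0.286759) = 0.625856
t=1.620000, y=0.625856:
  k1 = f(1.620000, 0.625856) = 0.304090
  k2 = f(1.930000, 0.720124) = 0.136840
  y ← 0.625856 + (0.31/2)·(0.304090 + 0.136840) = 0.694200
y(1.93) ≈ 0.6942

0.6942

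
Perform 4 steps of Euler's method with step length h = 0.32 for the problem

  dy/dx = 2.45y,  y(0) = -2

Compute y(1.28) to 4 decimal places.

Euler: y_{n+1} = y_n + h·f(x_n, y_n).
x=0.000000, y=-2.000000: f=-4.900000 → y ← -2.000000 + 0.32·(-4.900000) = -3.568000
x=0.320000, y=-3.568000: f=-8.741600 → y ← -3.568000 + 0.32·(-8.741600) = -6.365312
x=0.640000, y=-6.365312: f=-15.595014 → y ← -6.365312 + 0.32·(-15.595014) = -11.355717
x=0.960000, y=-11.355717: f=-27.821506 → y ← -11.355717 + 0.32·(-27.821506) = -20.258598
y(1.28) ≈ -20.2586

-20.2586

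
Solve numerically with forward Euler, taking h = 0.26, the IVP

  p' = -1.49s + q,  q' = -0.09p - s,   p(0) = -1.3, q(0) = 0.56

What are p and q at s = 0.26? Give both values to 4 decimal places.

-1.1544, 0.5904

Euler on (p,q): p_{n+1} = p_n + h·p', q_{n+1} = q_n + h·q'.
0.000000: (-1.300000, 0.560000); f=(0.560000, 0.117000) → (-1.154400, 0.590420)
(p(0.26), q(0.26)) ≈ (-1.1544, 0.5904)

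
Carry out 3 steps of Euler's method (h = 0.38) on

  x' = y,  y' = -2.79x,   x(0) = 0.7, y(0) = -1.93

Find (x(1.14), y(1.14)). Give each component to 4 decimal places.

-2.0508, -1.5248

Euler on (x,y): x_{n+1} = x_n + h·x', y_{n+1} = y_n + h·y'.
0.000000: (0.700000, -1.930000); f=(-1.930000, -1.953000) → (-0.033400, -2.672140)
0.380000: (-0.033400, -2.672140); f=(-2.672140, 0.093186) → (-1.048813, -2.636729)
0.760000: (-1.048813, -2.636729); f=(-2.636729, 2.926189) → (-2.050770, -1.524778)
(x(1.14), y(1.14)) ≈ (-2.0508, -1.5248)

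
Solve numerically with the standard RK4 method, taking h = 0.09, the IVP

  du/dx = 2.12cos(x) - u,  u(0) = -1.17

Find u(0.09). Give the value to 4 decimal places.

RK4: k1 = f(x_n, u_n); k2 = f(x_n + h/2, u_n + (h/2)·k1); k3 = f(x_n + h/2, u_n + (h/2)·k2); k4 = f(x_n + h, u_n + h·k3); u_{n+1} = u_n + (h/6)·(k1 + 2k2 + 2k3 + k4).
x=0.000000, u=-1.170000:
  k1 = f(0.000000, -1.170000) = 3.290000
  k2 = f(0.045000, -1.021950) = 3.139804
  k3 = f(0.045000, -1.028709) = 3.146563
  k4 = f(0.090000, -0.886809) = 2.998229
  u ← -1.170000 + (0.09/6)·(k1 + 2k2 + 2k3 + k4) = -0.887086
u(0.09) ≈ -0.8871

-0.8871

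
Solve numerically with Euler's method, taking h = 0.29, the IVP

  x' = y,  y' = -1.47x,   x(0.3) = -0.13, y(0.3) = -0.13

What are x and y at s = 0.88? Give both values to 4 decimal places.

-0.1893, -0.0031

Euler on (x,y): x_{n+1} = x_n + h·x', y_{n+1} = y_n + h·y'.
0.300000: (-0.130000, -0.130000); f=(-0.130000, 0.191100) → (-0.167700, -0.074581)
0.590000: (-0.167700, -0.074581); f=(-0.074581, 0.246519) → (-0.189328, -0.003090)
(x(0.88), y(0.88)) ≈ (-0.1893, -0.0031)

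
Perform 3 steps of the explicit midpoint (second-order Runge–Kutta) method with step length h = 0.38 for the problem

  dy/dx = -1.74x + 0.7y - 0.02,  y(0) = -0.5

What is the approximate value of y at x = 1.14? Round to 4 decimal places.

-2.5781

Midpoint: k1 = f(x_n, y_n); k2 = f(x_n + h/2, y_n + (h/2)·k1); y_{n+1} = y_n + h·k2.
x=0.000000, y=-0.500000:
  k1 = f(0.000000, -0.500000) = -0.370000
  k2 = f(0.190000, -0.570300) = -0.749810
  y ← -0.500000 + 0.38·(-0.749810) = -0.784928
x=0.380000, y=-0.784928:
  k1 = f(0.380000, -0.784928) = -1.230649
  k2 = f(0.570000, -1.018751) = -1.724926
  y ← -0.784928 + 0.38·(-1.724926) = -1.440400
x=0.760000, y=-1.440400:
  k1 = f(0.760000, -1.440400) = -2.350680
  k2 = f(0.950000, -1.887029) = -2.993920
  y ← -1.440400 + 0.38·(-2.993920) = -2.578089
y(1.14) ≈ -2.5781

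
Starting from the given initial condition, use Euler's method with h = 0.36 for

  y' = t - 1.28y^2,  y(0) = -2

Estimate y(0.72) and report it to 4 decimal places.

-10.5197

Euler: y_{n+1} = y_n + h·f(t_n, y_n).
t=0.000000, y=-2.000000: f=-5.120000 → y ← -2.000000 + 0.36·(-5.120000) = -3.843200
t=0.360000, y=-3.843200: f=-18.545838 → y ← -3.843200 + 0.36·(-18.545838) = -10.519702
y(0.72) ≈ -10.5197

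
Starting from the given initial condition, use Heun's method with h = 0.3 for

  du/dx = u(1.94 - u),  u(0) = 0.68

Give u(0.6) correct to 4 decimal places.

1.2214

Heun: k1 = f(x_n, u_n); k2 = f(x_n + h, u_n + h·k1); u_{n+1} = u_n + (h/2)·(k1 + k2).
x=0.000000, u=0.680000:
  k1 = f(0.000000, 0.680000) = 0.856800
  k2 = f(0.300000, 0.937040) = 0.939814
  u ← 0.680000 + (0.3/2)·(0.856800 + 0.939814) = 0.949492
x=0.300000, u=0.949492:
  k1 = f(0.300000, 0.949492) = 0.940479
  k2 = f(0.600000, 1.231636) = 0.872447
  u ← 0.949492 + (0.3/2)·(0.940479 + 0.872447) = 1.221431
u(0.6) ≈ 1.2214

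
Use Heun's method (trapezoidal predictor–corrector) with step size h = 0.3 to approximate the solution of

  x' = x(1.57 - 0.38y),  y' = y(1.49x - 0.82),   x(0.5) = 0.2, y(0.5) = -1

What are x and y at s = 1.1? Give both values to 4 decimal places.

0.6017, -0.8376

Heun on (x,y): k1 = f(s_n, state_n); k2 = f(s_n + h, state_n + h·k1); state_{n+1} = state_n + (h/2)·(k1 + k2).
0.500000: (0.200000, -1.000000)
  k1 = (0.390000, 0.522000)
  predictor → (0.317000, -0.843400)
  k2 = (0.599286, 0.293225)
  → (0.348393, -0.877716)
0.800000: (0.348393, -0.877716)
  k1 = (0.663177, 0.264100)
  predictor → (0.547346, -0.798486)
  k2 = (1.025412, 0.003557)
  → (0.601681, -0.837568)
(x(1.1), y(1.1)) ≈ (0.6017, -0.8376)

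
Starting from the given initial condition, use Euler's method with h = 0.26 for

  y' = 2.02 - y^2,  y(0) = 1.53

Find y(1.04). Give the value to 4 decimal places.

Euler: y_{n+1} = y_n + h·f(x_n, y_n).
x=0.000000, y=1.530000: f=-0.320900 → y ← 1.530000 + 0.26·(-0.320900) = 1.446566
x=0.260000, y=1.446566: f=-0.072553 → y ← 1.446566 + 0.26·(-0.072553) = 1.427702
x=0.520000, y=1.427702: f=-0.018333 → y ← 1.427702 + 0.26·(-0.018333) = 1.422935
x=0.780000, y=1.422935: f=-0.004745 → y ← 1.422935 + 0.26·(-0.004745) = 1.421702
y(1.04) ≈ 1.4217

1.4217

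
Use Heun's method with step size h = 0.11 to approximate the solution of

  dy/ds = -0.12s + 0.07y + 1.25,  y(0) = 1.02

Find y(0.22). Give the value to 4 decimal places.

1.3100

Heun: k1 = f(s_n, y_n); k2 = f(s_n + h, y_n + h·k1); y_{n+1} = y_n + (h/2)·(k1 + k2).
s=0.000000, y=1.020000:
  k1 = f(0.000000, 1.020000) = 1.321400
  k2 = f(0.110000, 1.165354) = 1.318375
  y ← 1.020000 + (0.11/2)·(1.321400 + 1.318375) = 1.165188
s=0.110000, y=1.165188:
  k1 = f(0.110000, 1.165188) = 1.318363
  k2 = f(0.220000, 1.310208) = 1.315315
  y ← 1.165188 + (0.11/2)·(1.318363 + 1.315315) = 1.310040
y(0.22) ≈ 1.3100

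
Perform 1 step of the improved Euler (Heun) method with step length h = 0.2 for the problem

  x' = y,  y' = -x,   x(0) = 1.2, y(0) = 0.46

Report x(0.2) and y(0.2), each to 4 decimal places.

Heun on (x,y): k1 = f(s_n, state_n); k2 = f(s_n + h, state_n + h·k1); state_{n+1} = state_n + (h/2)·(k1 + k2).
0.000000: (1.200000, 0.460000)
  k1 = (0.460000, -1.200000)
  predictor → (1.292000, 0.220000)
  k2 = (0.220000, -1.292000)
  → (1.268000, 0.210800)
(x(0.2), y(0.2)) ≈ (1.2680, 0.2108)

1.2680, 0.2108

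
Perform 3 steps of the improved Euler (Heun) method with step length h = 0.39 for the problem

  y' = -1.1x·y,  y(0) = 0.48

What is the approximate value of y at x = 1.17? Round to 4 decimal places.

Heun: k1 = f(x_n, y_n); k2 = f(x_n + h, y_n + h·k1); y_{n+1} = y_n + (h/2)·(k1 + k2).
x=0.000000, y=0.480000:
  k1 = f(0.000000, 0.480000) = 0.000000
  k2 = f(0.390000, 0.480000) = -0.205920
  y ← 0.480000 + (0.39/2)·(0.000000 + (-0.205920)) = 0.439846
x=0.390000, y=0.439846:
  k1 = f(0.390000, 0.439846) = -0.188694
  k2 = f(0.780000, 0.366255) = -0.314247
  y ← 0.439846 + (0.39/2)·(-0.188694 + (-0.314247)) = 0.341772
x=0.780000, y=0.341772:
  k1 = f(0.780000, 0.341772) = -0.293241
  k2 = f(1.170000, 0.227408) = -0.292675
  y ← 0.341772 + (0.39/2)·(-0.293241 + (-0.292675)) = 0.227519
y(1.17) ≈ 0.2275

0.2275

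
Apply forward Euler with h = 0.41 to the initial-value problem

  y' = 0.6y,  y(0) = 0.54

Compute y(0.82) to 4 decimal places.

Euler: y_{n+1} = y_n + h·f(s_n, y_n).
s=0.000000, y=0.540000: f=0.324000 → y ← 0.540000 + 0.41·0.324000 = 0.672840
s=0.410000, y=0.672840: f=0.403704 → y ← 0.672840 + 0.41·0.403704 = 0.838359
y(0.82) ≈ 0.8384

0.8384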